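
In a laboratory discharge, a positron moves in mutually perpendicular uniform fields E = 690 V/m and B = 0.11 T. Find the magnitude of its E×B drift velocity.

v_d ≈ 6300 m/s

In crossed fields the guiding centre drifts at v_d = |E×B|/B² = E/B, independent of charge and mass.
v_d = 690/0.11 = 6300 m/s.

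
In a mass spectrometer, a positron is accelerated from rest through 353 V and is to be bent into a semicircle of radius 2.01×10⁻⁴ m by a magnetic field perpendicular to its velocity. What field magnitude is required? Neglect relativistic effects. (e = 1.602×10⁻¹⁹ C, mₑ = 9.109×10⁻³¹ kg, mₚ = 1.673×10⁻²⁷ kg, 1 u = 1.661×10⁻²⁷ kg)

v = √(2|q|V/m) = √(2·1.602×10⁻¹⁹·353/9.109×10⁻³¹) ≈ 1.114×10⁷ m/s.
B = mv/(|q|r) = (9.109×10⁻³¹)(1.114×10⁷)/((1.602×10⁻¹⁹)(2.01×10⁻⁴)) ≈ 0.315 T.

B ≈ 0.315 T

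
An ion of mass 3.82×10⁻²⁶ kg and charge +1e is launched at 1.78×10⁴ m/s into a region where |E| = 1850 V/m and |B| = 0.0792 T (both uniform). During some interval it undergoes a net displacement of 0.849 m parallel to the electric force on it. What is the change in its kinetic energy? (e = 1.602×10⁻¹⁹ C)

ΔKE ≈ 2.52×10⁻¹⁶ J

The magnetic force is always ⟂ v and does no work; only the electric force changes KE.
ΔKE = F_E · d = |q|E d = (1.602×10⁻¹⁹)(1850)(0.849) ≈ 2.52×10⁻¹⁶ J.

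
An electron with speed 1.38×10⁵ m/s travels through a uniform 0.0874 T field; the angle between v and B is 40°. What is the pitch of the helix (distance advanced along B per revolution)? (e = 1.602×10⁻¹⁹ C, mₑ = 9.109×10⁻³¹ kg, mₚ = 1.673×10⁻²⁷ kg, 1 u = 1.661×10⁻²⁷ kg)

p ≈ 4.32×10⁻⁵ m

v∥ = v cosθ = 1.38×10⁵·cos40° ≈ 1.057×10⁵ m/s.
T = 2πm/(|q|B) = 2π(9.109×10⁻³¹)/((1.602×10⁻¹⁹)(0.0874)) ≈ 4.088×10⁻¹⁰ s.
pitch = v∥ T = (1.057×10⁵)(4.088×10⁻¹⁰) ≈ 4.32×10⁻⁵ m.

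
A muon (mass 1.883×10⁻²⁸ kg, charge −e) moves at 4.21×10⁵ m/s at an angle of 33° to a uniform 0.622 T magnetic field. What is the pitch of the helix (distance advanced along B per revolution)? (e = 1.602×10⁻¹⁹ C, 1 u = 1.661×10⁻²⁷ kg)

v∥ = v cosθ = 4.21×10⁵·cos33° ≈ 3.531×10⁵ m/s.
T = 2πm/(|q|B) = 2π(1.883×10⁻²⁸)/((1.602×10⁻¹⁹)(0.622)) ≈ 1.187×10⁻⁸ s.
pitch = v∥ T = (3.531×10⁵)(1.187×10⁻⁸) ≈ 4.19×10⁻³ m.

p ≈ 4.19×10⁻³ m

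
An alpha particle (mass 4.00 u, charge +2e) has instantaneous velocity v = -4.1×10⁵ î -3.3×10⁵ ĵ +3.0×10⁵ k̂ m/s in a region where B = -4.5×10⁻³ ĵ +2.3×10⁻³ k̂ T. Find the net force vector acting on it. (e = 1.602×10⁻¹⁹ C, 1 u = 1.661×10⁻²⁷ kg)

v×B = (591, 943, 1840) N/C.
F = q v×B = (3.204×10⁻¹⁹ C)·(591, 943, 1840) = (1.89×10⁻¹⁶, 3.02×10⁻¹⁶, 5.91×10⁻¹⁶) N.

F ≈ (1.89×10⁻¹⁶, 3.02×10⁻¹⁶, 5.91×10⁻¹⁶) N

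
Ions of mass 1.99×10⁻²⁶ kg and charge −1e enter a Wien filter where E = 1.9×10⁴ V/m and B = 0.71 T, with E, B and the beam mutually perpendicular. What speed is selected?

For undeflected motion the electric and magnetic forces balance: qE = qvB.
v = E/B = 1.9×10⁴/0.71 = 2.7×10⁴ m/s.
The result is independent of the particle's charge and mass.

v = 2.7×10⁴ m/s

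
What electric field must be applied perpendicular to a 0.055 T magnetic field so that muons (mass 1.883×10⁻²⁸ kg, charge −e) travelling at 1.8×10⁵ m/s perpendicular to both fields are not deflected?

E = 9900 V/m

For straight-line motion qE = qvB, so E = vB.
E = 1.8×10⁵ × 0.055 = 9900 V/m.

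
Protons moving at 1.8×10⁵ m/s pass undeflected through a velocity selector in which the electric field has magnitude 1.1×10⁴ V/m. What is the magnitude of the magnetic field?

Balance of forces in the selector: qE = qvB ⇒ B = E/v.
B = 1.1×10⁴/1.8×10⁵ = 0.061 T.

B = 0.061 T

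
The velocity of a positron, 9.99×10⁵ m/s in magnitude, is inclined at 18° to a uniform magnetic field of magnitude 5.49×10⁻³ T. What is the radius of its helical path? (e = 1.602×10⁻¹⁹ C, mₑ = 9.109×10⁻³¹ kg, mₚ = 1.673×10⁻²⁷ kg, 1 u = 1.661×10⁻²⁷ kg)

v⊥ = v sinθ = 9.99×10⁵·sin18° ≈ 3.087×10⁵ m/s.
r = m v⊥/(|q|B) = (9.109×10⁻³¹)(3.087×10⁵)/((1.602×10⁻¹⁹)(5.49×10⁻³)) ≈ 3.20×10⁻⁴ m.

r ≈ 3.20×10⁻⁴ m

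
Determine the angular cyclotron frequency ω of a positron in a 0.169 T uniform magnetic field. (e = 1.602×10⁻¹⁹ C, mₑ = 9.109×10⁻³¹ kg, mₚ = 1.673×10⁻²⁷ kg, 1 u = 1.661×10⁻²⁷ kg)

ω ≈ 2.97×10¹⁰ rad/s

ω = |q|B/m.
ω = (1.602×10⁻¹⁹)(0.169)/9.109×10⁻³¹ ≈ 2.97×10¹⁰ rad/s.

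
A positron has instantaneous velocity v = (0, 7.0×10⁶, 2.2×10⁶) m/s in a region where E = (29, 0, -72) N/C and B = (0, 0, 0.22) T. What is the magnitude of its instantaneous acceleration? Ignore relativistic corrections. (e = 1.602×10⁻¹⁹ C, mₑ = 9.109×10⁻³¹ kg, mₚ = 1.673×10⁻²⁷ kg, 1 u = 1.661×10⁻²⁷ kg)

|a| ≈ 2.71×10¹⁷ m/s²

v×B = (1.54×10⁶, 0, 0) N/C.
E + v×B = (1.54×10⁶, 0, -72.0) N/C.
F = q(E + v×B) = (1.602×10⁻¹⁹ C)·(1.54×10⁶, 0, -72.0) = (2.47×10⁻¹³, 0, -1.15×10⁻¹⁷) N.
|a| = |F|/m = 2.467×10⁻¹³/9.109×10⁻³¹ ≈ 2.71×10¹⁷ m/s².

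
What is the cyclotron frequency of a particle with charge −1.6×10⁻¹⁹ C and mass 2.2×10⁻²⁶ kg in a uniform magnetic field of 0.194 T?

f = |q|B/(2πm).
f = (1.6×10⁻¹⁹)(0.194)/(2π·2.2×10⁻²⁶) ≈ 2.25×10⁵ Hz.

f ≈ 2.25×10⁵ Hz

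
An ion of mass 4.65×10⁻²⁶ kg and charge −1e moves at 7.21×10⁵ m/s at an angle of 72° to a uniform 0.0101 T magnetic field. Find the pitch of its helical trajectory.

v∥ = v cosθ = 7.21×10⁵·cos72° ≈ 2.228×10⁵ m/s.
T = 2πm/(|q|B) = 2π(4.65×10⁻²⁶)/((1.602×10⁻¹⁹)(0.0101)) ≈ 1.806×10⁻⁴ s.
pitch = v∥ T = (2.228×10⁵)(1.806×10⁻⁴) ≈ 40.2 m.

p ≈ 40.2 m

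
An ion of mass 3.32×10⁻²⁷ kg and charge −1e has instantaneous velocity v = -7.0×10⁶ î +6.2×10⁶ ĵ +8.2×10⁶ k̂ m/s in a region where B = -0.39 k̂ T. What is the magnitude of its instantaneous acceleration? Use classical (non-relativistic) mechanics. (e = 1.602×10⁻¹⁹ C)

v×B = (-2.42×10⁶, -2.73×10⁶, 0) N/C.
F = q v×B = (−1.602×10⁻¹⁹ C)·(-2.42×10⁶, -2.73×10⁶, 0) = (3.87×10⁻¹³, 4.37×10⁻¹³, 0) N.
|a| = |F|/m = 5.842×10⁻¹³/3.32×10⁻²⁷ ≈ 1.76×10¹⁴ m/s².

|a| ≈ 1.76×10¹⁴ m/s²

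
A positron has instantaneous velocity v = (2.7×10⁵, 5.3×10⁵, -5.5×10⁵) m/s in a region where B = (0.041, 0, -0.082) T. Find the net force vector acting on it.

v×B = (-4.35×10⁴, -410, -2.17×10⁴) N/C.
F = q v×B = (1.602×10⁻¹⁹ C)·(-4.35×10⁴, -410, -2.17×10⁴) = (-6.96×10⁻¹⁵, -6.57×10⁻¹⁷, -3.48×10⁻¹⁵) N.

F ≈ (-6.96×10⁻¹⁵, -6.57×10⁻¹⁷, -3.48×10⁻¹⁵) N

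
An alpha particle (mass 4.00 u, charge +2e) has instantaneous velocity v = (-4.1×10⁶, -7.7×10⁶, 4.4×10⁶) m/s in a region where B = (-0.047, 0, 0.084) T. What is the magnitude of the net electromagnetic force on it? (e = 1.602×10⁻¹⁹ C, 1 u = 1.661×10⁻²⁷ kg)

|F| ≈ 2.42×10⁻¹³ N

v×B = (-6.47×10⁵, 1.38×10⁵, -3.62×10⁵) N/C.
F = q v×B = (3.204×10⁻¹⁹ C)·(-6.47×10⁵, 1.38×10⁵, -3.62×10⁵) = (-2.07×10⁻¹³, 4.41×10⁻¹⁴, -1.16×10⁻¹³) N.
|F| = 2.42×10⁻¹³ N.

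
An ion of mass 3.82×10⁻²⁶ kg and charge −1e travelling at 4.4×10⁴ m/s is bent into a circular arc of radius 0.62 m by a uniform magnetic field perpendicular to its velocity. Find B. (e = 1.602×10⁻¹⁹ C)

From |q|vB = mv²/r, B = mv/(|q|r).
B = (3.82×10⁻²⁶)(4.4×10⁴)/((1.602×10⁻¹⁹)(0.62)) ≈ 0.017 T.

B ≈ 0.017 T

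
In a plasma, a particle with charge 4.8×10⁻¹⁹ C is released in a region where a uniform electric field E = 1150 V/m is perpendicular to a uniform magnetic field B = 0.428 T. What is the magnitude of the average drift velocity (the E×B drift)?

The E×B drift speed is v_d = E/B.
v_d = 1150/0.428 = 2690 m/s.

v_d ≈ 2690 m/s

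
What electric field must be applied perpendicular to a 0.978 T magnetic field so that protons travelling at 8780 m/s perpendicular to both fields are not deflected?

E = 8590 V/m

For straight-line motion qE = qvB, so E = vB.
E = 8780 × 0.978 = 8590 V/m.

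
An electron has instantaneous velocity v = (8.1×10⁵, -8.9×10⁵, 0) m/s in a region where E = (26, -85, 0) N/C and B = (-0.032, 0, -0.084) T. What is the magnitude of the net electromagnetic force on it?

v×B = (7.48×10⁴, 6.80×10⁴, -2.85×10⁴) N/C.
E + v×B = (7.48×10⁴, 6.80×10⁴, -2.85×10⁴) N/C.
F = q(E + v×B) = (−1.602×10⁻¹⁹ C)·(7.48×10⁴, 6.80×10⁴, -2.85×10⁴) = (-1.20×10⁻¹⁴, -1.09×10⁻¹⁴, 4.56×10⁻¹⁵) N.
|F| = 1.68×10⁻¹⁴ N.

|F| ≈ 1.68×10⁻¹⁴ N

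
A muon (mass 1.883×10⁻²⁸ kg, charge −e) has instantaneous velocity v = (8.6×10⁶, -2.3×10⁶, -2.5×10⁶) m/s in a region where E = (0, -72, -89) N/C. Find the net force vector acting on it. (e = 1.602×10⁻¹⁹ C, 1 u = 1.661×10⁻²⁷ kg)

F ≈ (0, 1.15×10⁻¹⁷, 1.43×10⁻¹⁷) N

Only an electric field acts, so F = qE = (−1.602×10⁻¹⁹ C)·(0, -72.0, -89.0) = (0, 1.15×10⁻¹⁷, 1.43×10⁻¹⁷) N.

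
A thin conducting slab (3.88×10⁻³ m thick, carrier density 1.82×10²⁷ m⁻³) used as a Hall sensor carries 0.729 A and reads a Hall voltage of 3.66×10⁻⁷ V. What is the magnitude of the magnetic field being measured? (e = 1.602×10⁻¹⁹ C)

B ≈ 0.568 T

From V_H = IB/(n e t), B = V_H n e t / I.
B = (3.66×10⁻⁷)(1.82×10²⁷)(1.602×10⁻¹⁹)(3.88×10⁻³)/0.729 ≈ 0.568 T.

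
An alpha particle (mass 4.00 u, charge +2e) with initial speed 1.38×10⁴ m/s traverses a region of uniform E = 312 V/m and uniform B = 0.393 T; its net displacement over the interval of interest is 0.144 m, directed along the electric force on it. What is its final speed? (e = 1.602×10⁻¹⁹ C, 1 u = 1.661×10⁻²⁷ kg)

B does no work; ΔKE = |q|E d.
½mv_f² = ½mv₀² + |q|Ed = ½(6.644×10⁻²⁷)(1.38×10⁴)² + (3.204×10⁻¹⁹)(312)(0.144) ≈ 6.326×10⁻¹⁹ J + 1.439×10⁻¹⁷ J ≈ 1.503×10⁻¹⁷ J.
v_f = √(2·1.503×10⁻¹⁷/6.644×10⁻²⁷) ≈ 6.73×10⁴ m/s.

v_f ≈ 6.73×10⁴ m/s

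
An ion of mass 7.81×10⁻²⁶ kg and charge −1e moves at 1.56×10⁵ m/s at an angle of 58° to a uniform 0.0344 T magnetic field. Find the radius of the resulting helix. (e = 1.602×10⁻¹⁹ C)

v⊥ = v sinθ = 1.56×10⁵·sin58° ≈ 1.323×10⁵ m/s.
r = m v⊥/(|q|B) = (7.81×10⁻²⁶)(1.323×10⁵)/((1.602×10⁻¹⁹)(0.0344)) ≈ 1.87 m.

r ≈ 1.87 m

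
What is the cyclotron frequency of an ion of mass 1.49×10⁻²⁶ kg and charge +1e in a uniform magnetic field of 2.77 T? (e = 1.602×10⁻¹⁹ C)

f ≈ 4.74×10⁶ Hz

f = |q|B/(2πm).
f = (1.602×10⁻¹⁹)(2.77)/(2π·1.49×10⁻²⁶) ≈ 4.74×10⁶ Hz.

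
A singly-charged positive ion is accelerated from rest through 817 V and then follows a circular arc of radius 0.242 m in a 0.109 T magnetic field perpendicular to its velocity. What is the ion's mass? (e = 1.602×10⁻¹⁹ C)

m ≈ 6.82×10⁻²⁶ kg

Combine |q|V = ½mv² and r = mv/(|q|B): eliminate v to get m = qB²r²/(2V).
m = (1.602×10⁻¹⁹)(0.109)²(0.242)²/(2·817) ≈ 6.82×10⁻²⁶ kg.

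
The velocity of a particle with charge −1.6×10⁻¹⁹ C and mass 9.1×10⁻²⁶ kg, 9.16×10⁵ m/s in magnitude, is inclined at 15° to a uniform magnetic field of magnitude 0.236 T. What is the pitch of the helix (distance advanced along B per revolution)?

p ≈ 13.4 m

v∥ = v cosθ = 9.16×10⁵·cos15° ≈ 8.848×10⁵ m/s.
T = 2πm/(|q|B) = 2π(9.1×10⁻²⁶)/((1.6×10⁻¹⁹)(0.236)) ≈ 1.514×10⁻⁵ s.
pitch = v∥ T = (8.848×10⁵)(1.514×10⁻⁵) ≈ 13.4 m.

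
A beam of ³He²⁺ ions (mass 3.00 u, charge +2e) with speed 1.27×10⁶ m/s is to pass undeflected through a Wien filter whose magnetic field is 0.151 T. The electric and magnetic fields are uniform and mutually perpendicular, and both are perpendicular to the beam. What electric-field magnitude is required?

E = 1.92×10⁵ V/m

For straight-line motion qE = qvB, so E = vB.
E = 1.27×10⁶ × 0.151 = 1.92×10⁵ V/m.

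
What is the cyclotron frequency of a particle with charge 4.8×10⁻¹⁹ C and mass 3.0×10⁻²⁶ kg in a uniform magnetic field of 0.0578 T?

f = |q|B/(2πm).
f = (4.8×10⁻¹⁹)(0.0578)/(2π·3.0×10⁻²⁶) ≈ 1.47×10⁵ Hz.

f ≈ 1.47×10⁵ Hz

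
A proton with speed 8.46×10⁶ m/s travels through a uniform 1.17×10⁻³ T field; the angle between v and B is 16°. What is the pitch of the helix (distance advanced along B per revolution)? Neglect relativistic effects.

p ≈ 456 m

v∥ = v cosθ = 8.46×10⁶·cos16° ≈ 8.132×10⁶ m/s.
T = 2πm/(|q|B) = 2π(1.673×10⁻²⁷)/((1.602×10⁻¹⁹)(1.17×10⁻³)) ≈ 5.608×10⁻⁵ s.
pitch = v∥ T = (8.132×10⁶)(5.608×10⁻⁵) ≈ 456 m.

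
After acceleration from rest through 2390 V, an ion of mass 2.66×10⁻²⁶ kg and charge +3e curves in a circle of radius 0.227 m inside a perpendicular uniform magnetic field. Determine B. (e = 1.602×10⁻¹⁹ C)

B ≈ 0.0717 T

v = √(2|q|V/m) = √(2·4.806×10⁻¹⁹·2390/2.66×10⁻²⁶) ≈ 2.939×10⁵ m/s.
B = mv/(|q|r) = (2.66×10⁻²⁶)(2.939×10⁵)/((4.806×10⁻¹⁹)(0.227)) ≈ 0.0717 T.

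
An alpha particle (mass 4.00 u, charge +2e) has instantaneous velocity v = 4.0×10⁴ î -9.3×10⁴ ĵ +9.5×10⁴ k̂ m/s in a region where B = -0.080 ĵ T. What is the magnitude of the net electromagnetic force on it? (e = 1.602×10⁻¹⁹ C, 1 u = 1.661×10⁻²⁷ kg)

v×B = (7600, 0, -3200) N/C.
F = q v×B = (3.204×10⁻¹⁹ C)·(7600, 0, -3200) = (2.44×10⁻¹⁵, 0, -1.03×10⁻¹⁵) N.
|F| = 2.64×10⁻¹⁵ N.

|F| ≈ 2.64×10⁻¹⁵ N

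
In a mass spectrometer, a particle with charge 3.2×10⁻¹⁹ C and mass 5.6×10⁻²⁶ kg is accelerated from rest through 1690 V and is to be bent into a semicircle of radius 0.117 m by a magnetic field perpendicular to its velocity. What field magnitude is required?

B ≈ 0.208 T

v = √(2|q|V/m) = √(2·3.2×10⁻¹⁹·1690/5.6×10⁻²⁶) ≈ 1.390×10⁵ m/s.
B = mv/(|q|r) = (5.6×10⁻²⁶)(1.390×10⁵)/((3.2×10⁻¹⁹)(0.117)) ≈ 0.208 T.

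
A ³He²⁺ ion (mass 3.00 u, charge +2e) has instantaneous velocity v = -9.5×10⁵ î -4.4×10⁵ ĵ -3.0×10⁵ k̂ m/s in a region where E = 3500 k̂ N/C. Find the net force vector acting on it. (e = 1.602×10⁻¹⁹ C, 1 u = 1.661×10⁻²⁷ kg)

F ≈ (0, 0, 1.12×10⁻¹⁵) N

Only an electric field acts, so F = qE = (3.204×10⁻¹⁹ C)·(0, 0, 3500) = (0, 0, 1.12×10⁻¹⁵) N.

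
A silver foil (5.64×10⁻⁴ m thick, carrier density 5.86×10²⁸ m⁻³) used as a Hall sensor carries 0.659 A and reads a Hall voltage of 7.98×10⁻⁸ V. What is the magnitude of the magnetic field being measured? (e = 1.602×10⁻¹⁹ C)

From V_H = IB/(n e t), B = V_H n e t / I.
B = (7.98×10⁻⁸)(5.86×10²⁸)(1.602×10⁻¹⁹)(5.64×10⁻⁴)/0.659 ≈ 0.641 T.

B ≈ 0.641 T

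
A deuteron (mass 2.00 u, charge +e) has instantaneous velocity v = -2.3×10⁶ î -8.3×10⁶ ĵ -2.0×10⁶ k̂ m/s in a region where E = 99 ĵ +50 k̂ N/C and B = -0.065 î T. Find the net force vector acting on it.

v×B = (0, 1.30×10⁵, -5.40×10⁵) N/C.
E + v×B = (0, 1.30×10⁵, -5.39×10⁵) N/C.
F = q(E + v×B) = (1.602×10⁻¹⁹ C)·(0, 1.30×10⁵, -5.39×10⁵) = (0, 2.08×10⁻¹⁴, -8.64×10⁻¹⁴) N.

F ≈ (0, 2.08×10⁻¹⁴, -8.64×10⁻¹⁴) N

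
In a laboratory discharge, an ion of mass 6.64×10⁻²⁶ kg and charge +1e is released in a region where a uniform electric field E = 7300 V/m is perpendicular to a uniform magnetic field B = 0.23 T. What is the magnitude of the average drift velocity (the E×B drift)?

v_d ≈ 3.2×10⁴ m/s

The steady drift has the magnetic force balancing the electric force, so v_d = E/B.
v_d = 7300/0.23 = 3.2×10⁴ m/s.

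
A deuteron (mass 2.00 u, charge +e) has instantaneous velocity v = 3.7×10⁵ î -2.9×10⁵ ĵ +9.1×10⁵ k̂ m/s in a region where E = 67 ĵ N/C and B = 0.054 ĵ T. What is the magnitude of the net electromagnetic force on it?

v×B = (-4.91×10⁴, 0, 2.00×10⁴) N/C.
E + v×B = (-4.91×10⁴, 67.0, 2.00×10⁴) N/C.
F = q(E + v×B) = (1.602×10⁻¹⁹ C)·(-4.91×10⁴, 67.0, 2.00×10⁴) = (-7.87×10⁻¹⁵, 1.07×10⁻¹⁷, 3.20×10⁻¹⁵) N.
|F| = 8.50×10⁻¹⁵ N.

|F| ≈ 8.50×10⁻¹⁵ N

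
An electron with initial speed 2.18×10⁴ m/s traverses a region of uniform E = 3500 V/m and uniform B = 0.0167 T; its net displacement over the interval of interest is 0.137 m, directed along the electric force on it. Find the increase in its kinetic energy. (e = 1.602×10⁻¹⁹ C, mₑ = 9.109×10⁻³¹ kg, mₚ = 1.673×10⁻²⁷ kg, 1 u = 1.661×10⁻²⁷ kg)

The magnetic force is always ⟂ v and does no work; only the electric force changes KE.
ΔKE = F_E · d = |q|E d = (1.602×10⁻¹⁹)(3500)(0.137) ≈ 7.68×10⁻¹⁷ J.

ΔKE ≈ 7.68×10⁻¹⁷ J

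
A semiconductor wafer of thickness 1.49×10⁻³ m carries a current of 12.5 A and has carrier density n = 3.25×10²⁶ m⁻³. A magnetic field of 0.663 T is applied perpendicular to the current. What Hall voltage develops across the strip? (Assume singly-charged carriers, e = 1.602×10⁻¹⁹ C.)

V_H = IB/(n e t).
V_H = (12.5)(0.663)/((3.25×10²⁶)(1.602×10⁻¹⁹)(1.49×10⁻³)) ≈ 1.07×10⁻⁴ V.

V_H ≈ 1.07×10⁻⁴ V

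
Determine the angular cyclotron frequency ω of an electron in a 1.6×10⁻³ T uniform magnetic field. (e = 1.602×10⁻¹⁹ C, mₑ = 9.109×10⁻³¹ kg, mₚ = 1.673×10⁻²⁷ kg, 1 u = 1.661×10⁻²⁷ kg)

ω ≈ 2.8×10⁸ rad/s

ω = |q|B/m.
ω = (1.602×10⁻¹⁹)(1.6×10⁻³)/9.109×10⁻³¹ ≈ 2.8×10⁸ rad/s.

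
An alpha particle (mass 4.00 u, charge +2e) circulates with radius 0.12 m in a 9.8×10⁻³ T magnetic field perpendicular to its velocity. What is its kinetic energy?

KE ≈ 1.1×10⁻¹⁷ J

v = |q|Br/m, then KE = ½mv² = (qBr)²/(2m).
v = (3.204×10⁻¹⁹)(9.8×10⁻³)(0.12)/6.644×10⁻²⁷ ≈ 5.671×10⁴ m/s.
KE = ½(6.644×10⁻²⁷)(5.671×10⁴)² ≈ 1.1×10⁻¹⁷ J.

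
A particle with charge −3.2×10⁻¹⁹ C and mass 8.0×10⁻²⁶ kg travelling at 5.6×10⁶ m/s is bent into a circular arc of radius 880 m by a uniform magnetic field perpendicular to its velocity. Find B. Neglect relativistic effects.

From |q|vB = mv²/r, B = mv/(|q|r).
B = (8.0×10⁻²⁶)(5.6×10⁶)/((3.2×10⁻¹⁹)(880)) ≈ 1.6×10⁻³ T.

B ≈ 1.6×10⁻³ T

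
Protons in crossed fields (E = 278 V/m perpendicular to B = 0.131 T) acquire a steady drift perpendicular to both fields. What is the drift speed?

v_d ≈ 2120 m/s

In crossed fields the guiding centre drifts at v_d = |E×B|/B² = E/B, independent of charge and mass.
v_d = 278/0.131 = 2120 m/s.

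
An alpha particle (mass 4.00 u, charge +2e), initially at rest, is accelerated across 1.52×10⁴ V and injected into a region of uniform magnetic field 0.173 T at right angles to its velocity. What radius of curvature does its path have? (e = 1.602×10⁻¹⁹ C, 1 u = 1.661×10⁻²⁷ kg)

r ≈ 0.145 m

Acceleration: |q|V = ½mv² ⇒ v = √(2|q|V/m) = √(2·3.204×10⁻¹⁹·1.52×10⁴/6.644×10⁻²⁷) ≈ 1.211×10⁶ m/s.
In the field: r = mv/(|q|B) = (6.644×10⁻²⁷)(1.211×10⁶)/((3.204×10⁻¹⁹)(0.173)) ≈ 0.145 m.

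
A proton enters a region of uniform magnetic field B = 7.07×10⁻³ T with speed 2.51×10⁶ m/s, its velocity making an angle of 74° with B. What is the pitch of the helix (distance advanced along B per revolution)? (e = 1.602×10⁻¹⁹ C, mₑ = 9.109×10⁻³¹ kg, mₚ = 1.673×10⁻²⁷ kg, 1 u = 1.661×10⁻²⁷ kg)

v∥ = v cosθ = 2.51×10⁶·cos74° ≈ 6.918×10⁵ m/s.
T = 2πm/(|q|B) = 2π(1.673×10⁻²⁷)/((1.602×10⁻¹⁹)(7.07×10⁻³)) ≈ 9.281×10⁻⁶ s.
pitch = v∥ T = (6.918×10⁵)(9.281×10⁻⁶) ≈ 6.42 m.

p ≈ 6.42 m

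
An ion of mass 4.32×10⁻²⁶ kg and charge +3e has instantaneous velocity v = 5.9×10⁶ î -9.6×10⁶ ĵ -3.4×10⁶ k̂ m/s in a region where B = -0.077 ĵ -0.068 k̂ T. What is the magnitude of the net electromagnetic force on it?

|F| ≈ 3.47×10⁻¹³ N

v×B = (3.91×10⁵, 4.01×10⁵, -4.54×10⁵) N/C.
F = q v×B = (4.806×10⁻¹⁹ C)·(3.91×10⁵, 4.01×10⁵, -4.54×10⁵) = (1.88×10⁻¹³, 1.93×10⁻¹³, -2.18×10⁻¹³) N.
|F| = 3.47×10⁻¹³ N.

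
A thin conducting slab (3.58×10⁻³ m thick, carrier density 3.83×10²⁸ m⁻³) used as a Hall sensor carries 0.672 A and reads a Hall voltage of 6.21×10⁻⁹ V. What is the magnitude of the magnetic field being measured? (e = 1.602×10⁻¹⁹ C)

From V_H = IB/(n e t), B = V_H n e t / I.
B = (6.21×10⁻⁹)(3.83×10²⁸)(1.602×10⁻¹⁹)(3.58×10⁻³)/0.672 ≈ 0.203 T.

B ≈ 0.203 T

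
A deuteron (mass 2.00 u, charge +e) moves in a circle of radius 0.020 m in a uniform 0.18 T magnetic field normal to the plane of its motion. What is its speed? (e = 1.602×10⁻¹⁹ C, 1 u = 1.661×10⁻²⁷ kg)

v ≈ 1.7×10⁵ m/s

From |q|vB = mv²/r, v = |q|Br/m.
v = (1.602×10⁻¹⁹)(0.18)(0.020)/3.322×10⁻²⁷ ≈ 1.7×10⁵ m/s.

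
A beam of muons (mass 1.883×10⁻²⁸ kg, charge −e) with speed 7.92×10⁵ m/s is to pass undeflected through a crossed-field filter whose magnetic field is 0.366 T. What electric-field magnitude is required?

E = 2.90×10⁵ V/m

For straight-line motion qE = qvB, so E = vB.
E = 7.92×10⁵ × 0.366 = 2.90×10⁵ V/m.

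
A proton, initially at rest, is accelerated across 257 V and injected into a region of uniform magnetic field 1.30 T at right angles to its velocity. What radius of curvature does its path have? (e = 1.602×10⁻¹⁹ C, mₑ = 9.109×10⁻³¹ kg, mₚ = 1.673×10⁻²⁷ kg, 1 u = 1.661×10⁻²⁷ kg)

r ≈ 1.78×10⁻³ m

Acceleration: |q|V = ½mv² ⇒ v = √(2|q|V/m) = √(2·1.602×10⁻¹⁹·257/1.673×10⁻²⁷) ≈ 2.219×10⁵ m/s.
In the field: r = mv/(|q|B) = (1.673×10⁻²⁷)(2.219×10⁵)/((1.602×10⁻¹⁹)(1.30)) ≈ 1.78×10⁻³ m.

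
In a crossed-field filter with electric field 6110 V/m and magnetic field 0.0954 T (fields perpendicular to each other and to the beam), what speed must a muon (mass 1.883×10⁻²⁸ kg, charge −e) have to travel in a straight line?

v = 6.40×10⁴ m/s

Zero net Lorentz force requires |qE| = |q v×B|, i.e. E = vB.
v = E/B = 6110/0.0954 = 6.40×10⁴ m/s.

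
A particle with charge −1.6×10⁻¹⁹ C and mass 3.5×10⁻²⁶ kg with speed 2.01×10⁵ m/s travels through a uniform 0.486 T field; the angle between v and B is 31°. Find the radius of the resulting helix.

v⊥ = v sinθ = 2.01×10⁵·sin31° ≈ 1.035×10⁵ m/s.
r = m v⊥/(|q|B) = (3.5×10⁻²⁶)(1.035×10⁵)/((1.6×10⁻¹⁹)(0.486)) ≈ 0.0466 m.

r ≈ 0.0466 m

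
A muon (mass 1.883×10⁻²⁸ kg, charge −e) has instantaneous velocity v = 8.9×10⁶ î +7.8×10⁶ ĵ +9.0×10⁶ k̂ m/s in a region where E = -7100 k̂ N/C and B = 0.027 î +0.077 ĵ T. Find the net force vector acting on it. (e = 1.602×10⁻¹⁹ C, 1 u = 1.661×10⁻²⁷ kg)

v×B = (-6.93×10⁵, 2.43×10⁵, 4.75×10⁵) N/C.
E + v×B = (-6.93×10⁵, 2.43×10⁵, 4.68×10⁵) N/C.
F = q(E + v×B) = (−1.602×10⁻¹⁹ C)·(-6.93×10⁵, 2.43×10⁵, 4.68×10⁵) = (1.11×10⁻¹³, -3.89×10⁻¹⁴, -7.49×10⁻¹⁴) N.

F ≈ (1.11×10⁻¹³, -3.89×10⁻¹⁴, -7.49×10⁻¹⁴) N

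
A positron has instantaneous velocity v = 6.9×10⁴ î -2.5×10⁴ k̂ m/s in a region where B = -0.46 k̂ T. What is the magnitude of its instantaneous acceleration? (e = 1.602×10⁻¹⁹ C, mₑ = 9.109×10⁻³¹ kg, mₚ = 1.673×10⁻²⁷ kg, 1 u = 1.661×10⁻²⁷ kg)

|a| ≈ 5.58×10¹⁵ m/s²

v×B = (0, 3.17×10⁴, 0) N/C.
F = q v×B = (1.602×10⁻¹⁹ C)·(0, 3.17×10⁴, 0) = (0, 5.08×10⁻¹⁵, 0) N.
|a| = |F|/m = 5.085×10⁻¹⁵/9.109×10⁻³¹ ≈ 5.58×10¹⁵ m/s².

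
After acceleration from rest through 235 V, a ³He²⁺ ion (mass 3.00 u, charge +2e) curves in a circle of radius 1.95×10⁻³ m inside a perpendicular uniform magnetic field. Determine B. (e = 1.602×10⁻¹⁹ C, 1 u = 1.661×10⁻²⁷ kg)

B ≈ 1.39 T

v = √(2|q|V/m) = √(2·3.204×10⁻¹⁹·235/4.983×10⁻²⁷) ≈ 1.738×10⁵ m/s.
B = mv/(|q|r) = (4.983×10⁻²⁷)(1.738×10⁵)/((3.204×10⁻¹⁹)(1.95×10⁻³)) ≈ 1.39 T.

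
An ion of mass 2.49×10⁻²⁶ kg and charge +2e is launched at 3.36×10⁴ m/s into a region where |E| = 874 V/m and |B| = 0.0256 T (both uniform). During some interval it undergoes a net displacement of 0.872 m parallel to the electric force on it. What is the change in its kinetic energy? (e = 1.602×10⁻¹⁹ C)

The magnetic force is always ⟂ v and does no work; only the electric force changes KE.
ΔKE = F_E · d = |q|E d = (3.204×10⁻¹⁹)(874)(0.872) ≈ 2.44×10⁻¹⁶ J.

ΔKE ≈ 2.44×10⁻¹⁶ J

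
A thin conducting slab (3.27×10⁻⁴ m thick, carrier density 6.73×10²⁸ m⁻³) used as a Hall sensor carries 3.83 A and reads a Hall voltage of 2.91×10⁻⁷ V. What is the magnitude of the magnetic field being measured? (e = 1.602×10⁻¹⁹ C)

From V_H = IB/(n e t), B = V_H n e t / I.
B = (2.91×10⁻⁷)(6.73×10²⁸)(1.602×10⁻¹⁹)(3.27×10⁻⁴)/3.83 ≈ 0.268 T.

B ≈ 0.268 T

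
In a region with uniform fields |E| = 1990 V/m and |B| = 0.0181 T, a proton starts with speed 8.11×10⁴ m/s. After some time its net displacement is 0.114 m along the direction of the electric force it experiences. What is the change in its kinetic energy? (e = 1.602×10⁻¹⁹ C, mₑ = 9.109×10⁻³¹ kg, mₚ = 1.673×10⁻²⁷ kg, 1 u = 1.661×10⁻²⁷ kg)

ΔKE ≈ 3.63×10⁻¹⁷ J

The magnetic force is always ⟂ v and does no work; only the electric force changes KE.
ΔKE = F_E · d = |q|E d = (1.602×10⁻¹⁹)(1990)(0.114) ≈ 3.63×10⁻¹⁷ J.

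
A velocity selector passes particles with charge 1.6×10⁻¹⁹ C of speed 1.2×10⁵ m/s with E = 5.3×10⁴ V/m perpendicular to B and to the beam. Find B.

Balance of forces in the selector: qE = qvB ⇒ B = E/v.
B = 5.3×10⁴/1.2×10⁵ = 0.44 T.

B = 0.44 T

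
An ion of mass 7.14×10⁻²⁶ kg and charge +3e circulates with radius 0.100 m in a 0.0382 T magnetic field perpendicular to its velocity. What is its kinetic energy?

v = |q|Br/m, then KE = ½mv² = (qBr)²/(2m).
v = (4.806×10⁻¹⁹)(0.0382)(0.100)/7.14×10⁻²⁶ ≈ 2.571×10⁴ m/s.
KE = ½(7.14×10⁻²⁶)(2.571×10⁴)² ≈ 2.36×10⁻¹⁷ J.

KE ≈ 2.36×10⁻¹⁷ J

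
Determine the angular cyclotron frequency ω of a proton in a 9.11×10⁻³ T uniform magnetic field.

ω ≈ 8.72×10⁵ rad/s

ω = |q|B/m.
ω = (1.602×10⁻¹⁹)(9.11×10⁻³)/1.673×10⁻²⁷ ≈ 8.72×10⁵ rad/s.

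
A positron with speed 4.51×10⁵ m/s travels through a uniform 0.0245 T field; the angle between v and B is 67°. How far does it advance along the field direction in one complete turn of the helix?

v∥ = v cosθ = 4.51×10⁵·cos67° ≈ 1.762×10⁵ m/s.
T = 2πm/(|q|B) = 2π(9.109×10⁻³¹)/((1.602×10⁻¹⁹)(0.0245)) ≈ 1.458×10⁻⁹ s.
pitch = v∥ T = (1.762×10⁵)(1.458×10⁻⁹) ≈ 2.57×10⁻⁴ m.

p ≈ 2.57×10⁻⁴ m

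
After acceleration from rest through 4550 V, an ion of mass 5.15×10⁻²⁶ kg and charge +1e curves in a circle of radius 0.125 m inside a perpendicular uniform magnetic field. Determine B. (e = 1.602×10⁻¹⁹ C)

v = √(2|q|V/m) = √(2·1.602×10⁻¹⁹·4550/5.15×10⁻²⁶) ≈ 1.682×10⁵ m/s.
B = mv/(|q|r) = (5.15×10⁻²⁶)(1.682×10⁵)/((1.602×10⁻¹⁹)(0.125)) ≈ 0.433 T.

B ≈ 0.433 T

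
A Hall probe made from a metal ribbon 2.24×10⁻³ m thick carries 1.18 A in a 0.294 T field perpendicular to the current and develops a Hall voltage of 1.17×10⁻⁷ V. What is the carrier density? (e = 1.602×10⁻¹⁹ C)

n ≈ 8.26×10²⁷ m⁻³

From V_H = IB/(n e t), n = IB/(V_H e t).
n = (1.18)(0.294)/((1.17×10⁻⁷)(1.602×10⁻¹⁹)(2.24×10⁻³)) ≈ 8.26×10²⁷ m⁻³.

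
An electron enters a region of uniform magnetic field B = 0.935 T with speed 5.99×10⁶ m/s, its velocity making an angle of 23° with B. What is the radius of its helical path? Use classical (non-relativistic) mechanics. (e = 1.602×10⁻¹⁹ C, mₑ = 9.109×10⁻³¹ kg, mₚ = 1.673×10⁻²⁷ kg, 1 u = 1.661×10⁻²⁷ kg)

v⊥ = v sinθ = 5.99×10⁶·sin23° ≈ 2.340×10⁶ m/s.
r = m v⊥/(|q|B) = (9.109×10⁻³¹)(2.340×10⁶)/((1.602×10⁻¹⁹)(0.935)) ≈ 1.42×10⁻⁵ m.

r ≈ 1.42×10⁻⁵ m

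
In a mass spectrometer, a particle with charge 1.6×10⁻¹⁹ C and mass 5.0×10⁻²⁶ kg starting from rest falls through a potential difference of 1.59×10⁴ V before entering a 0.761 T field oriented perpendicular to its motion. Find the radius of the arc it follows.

Acceleration: |q|V = ½mv² ⇒ v = √(2|q|V/m) = √(2·1.6×10⁻¹⁹·1.59×10⁴/5.0×10⁻²⁶) ≈ 3.190×10⁵ m/s.
In the field: r = mv/(|q|B) = (5.0×10⁻²⁶)(3.190×10⁵)/((1.6×10⁻¹⁹)(0.761)) ≈ 0.131 m.

r ≈ 0.131 m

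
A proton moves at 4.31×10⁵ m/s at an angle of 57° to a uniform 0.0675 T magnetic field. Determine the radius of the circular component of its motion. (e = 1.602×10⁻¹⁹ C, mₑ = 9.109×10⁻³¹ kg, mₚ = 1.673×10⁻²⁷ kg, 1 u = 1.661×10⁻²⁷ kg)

v⊥ = v sinθ = 4.31×10⁵·sin57° ≈ 3.615×10⁵ m/s.
r = m v⊥/(|q|B) = (1.673×10⁻²⁷)(3.615×10⁵)/((1.602×10⁻¹⁹)(0.0675)) ≈ 0.0559 m.

r ≈ 0.0559 m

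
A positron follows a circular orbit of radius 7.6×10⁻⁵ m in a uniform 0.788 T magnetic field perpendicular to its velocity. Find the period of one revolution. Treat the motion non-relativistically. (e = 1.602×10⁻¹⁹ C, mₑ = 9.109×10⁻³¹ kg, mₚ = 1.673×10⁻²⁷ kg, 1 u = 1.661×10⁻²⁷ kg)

T ≈ 4.53×10⁻¹¹ s

The cyclotron period depends only on m, q, B: T = 2πm/(|q|B).
T = 2π(9.109×10⁻³¹)/((1.602×10⁻¹⁹)(0.788)) ≈ 4.53×10⁻¹¹ s.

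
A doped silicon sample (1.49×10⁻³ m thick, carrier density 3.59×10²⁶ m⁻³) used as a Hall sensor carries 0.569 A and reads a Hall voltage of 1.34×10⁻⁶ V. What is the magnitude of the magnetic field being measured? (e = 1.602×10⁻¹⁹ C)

B ≈ 0.202 T

From V_H = IB/(n e t), B = V_H n e t / I.
B = (1.34×10⁻⁶)(3.59×10²⁶)(1.602×10⁻¹⁹)(1.49×10⁻³)/0.569 ≈ 0.202 T.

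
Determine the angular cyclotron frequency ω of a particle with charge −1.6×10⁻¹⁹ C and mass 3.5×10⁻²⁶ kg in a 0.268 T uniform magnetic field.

ω ≈ 1.23×10⁶ rad/s

ω = |q|B/m.
ω = (1.6×10⁻¹⁹)(0.268)/3.5×10⁻²⁶ ≈ 1.23×10⁶ rad/s.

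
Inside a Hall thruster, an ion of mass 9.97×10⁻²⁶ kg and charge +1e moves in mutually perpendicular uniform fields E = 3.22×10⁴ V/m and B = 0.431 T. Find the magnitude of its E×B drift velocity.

The steady drift has the magnetic force balancing the electric force, so v_d = E/B.
v_d = 3.22×10⁴/0.431 = 7.47×10⁴ m/s.

v_d ≈ 7.47×10⁴ m/s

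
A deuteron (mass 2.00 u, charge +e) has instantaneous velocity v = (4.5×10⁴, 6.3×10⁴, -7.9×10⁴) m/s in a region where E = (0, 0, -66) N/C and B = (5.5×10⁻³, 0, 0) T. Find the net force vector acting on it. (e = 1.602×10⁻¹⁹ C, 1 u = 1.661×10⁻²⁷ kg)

v×B = (0, -434, -346) N/C.
E + v×B = (0, -434, -412) N/C.
F = q(E + v×B) = (1.602×10⁻¹⁹ C)·(0, -434, -412) = (0, -6.96×10⁻¹⁷, -6.61×10⁻¹⁷) N.

F ≈ (0, -6.96×10⁻¹⁷, -6.61×10⁻¹⁷) N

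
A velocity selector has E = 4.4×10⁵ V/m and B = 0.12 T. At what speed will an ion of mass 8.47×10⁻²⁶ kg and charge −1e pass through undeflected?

v = 3.7×10⁶ m/s

Zero net Lorentz force requires |qE| = |q v×B|, i.e. E = vB.
v = E/B = 4.4×10⁵/0.12 = 3.7×10⁶ m/s.
The result is independent of the particle's charge and mass.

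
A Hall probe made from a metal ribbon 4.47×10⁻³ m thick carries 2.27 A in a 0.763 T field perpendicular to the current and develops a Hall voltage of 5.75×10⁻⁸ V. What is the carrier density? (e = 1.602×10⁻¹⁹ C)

n ≈ 4.21×10²⁸ m⁻³

From V_H = IB/(n e t), n = IB/(V_H e t).
n = (2.27)(0.763)/((5.75×10⁻⁸)(1.602×10⁻¹⁹)(4.47×10⁻³)) ≈ 4.21×10²⁸ m⁻³.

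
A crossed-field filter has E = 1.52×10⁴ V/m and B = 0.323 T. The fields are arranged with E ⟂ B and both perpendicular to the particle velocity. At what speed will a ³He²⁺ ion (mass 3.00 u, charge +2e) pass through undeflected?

Straight-line motion ⇒ electric and magnetic forces cancel, so E = vB.
v = E/B = 1.52×10⁴/0.323 = 4.71×10⁴ m/s.

v = 4.71×10⁴ m/s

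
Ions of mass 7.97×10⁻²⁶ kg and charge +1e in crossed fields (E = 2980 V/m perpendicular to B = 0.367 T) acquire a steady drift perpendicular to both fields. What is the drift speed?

In crossed fields the guiding centre drifts at v_d = |E×B|/B² = E/B, independent of charge and mass.
v_d = 2980/0.367 = 8120 m/s.

v_d ≈ 8120 m/s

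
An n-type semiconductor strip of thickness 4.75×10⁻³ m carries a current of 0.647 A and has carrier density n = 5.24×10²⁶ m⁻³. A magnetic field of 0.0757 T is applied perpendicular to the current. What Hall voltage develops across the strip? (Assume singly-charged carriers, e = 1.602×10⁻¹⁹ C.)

V_H = IB/(n e t).
V_H = (0.647)(0.0757)/((5.24×10²⁶)(1.602×10⁻¹⁹)(4.75×10⁻³)) ≈ 1.23×10⁻⁷ V.

V_H ≈ 1.23×10⁻⁷ V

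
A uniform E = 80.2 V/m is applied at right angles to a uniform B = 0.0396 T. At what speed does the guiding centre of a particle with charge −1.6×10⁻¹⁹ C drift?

In crossed fields the guiding centre drifts at v_d = |E×B|/B² = E/B, independent of charge and mass.
v_d = 80.2/0.0396 = 2030 m/s.

v_d ≈ 2030 m/s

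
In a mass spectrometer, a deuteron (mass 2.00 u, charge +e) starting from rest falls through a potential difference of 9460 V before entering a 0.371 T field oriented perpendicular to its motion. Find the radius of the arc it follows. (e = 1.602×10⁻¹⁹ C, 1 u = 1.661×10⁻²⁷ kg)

r ≈ 0.0534 m

Acceleration: |q|V = ½mv² ⇒ v = √(2|q|V/m) = √(2·1.602×10⁻¹⁹·9460/3.322×10⁻²⁷) ≈ 9.552×10⁵ m/s.
In the field: r = mv/(|q|B) = (3.322×10⁻²⁷)(9.552×10⁵)/((1.602×10⁻¹⁹)(0.371)) ≈ 0.0534 m.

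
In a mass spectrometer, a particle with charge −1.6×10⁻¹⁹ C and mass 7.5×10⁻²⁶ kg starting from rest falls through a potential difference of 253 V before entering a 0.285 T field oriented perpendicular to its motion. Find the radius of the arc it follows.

Acceleration: |q|V = ½mv² ⇒ v = √(2|q|V/m) = √(2·1.6×10⁻¹⁹·253/7.5×10⁻²⁶) ≈ 3.286×10⁴ m/s.
In the field: r = mv/(|q|B) = (7.5×10⁻²⁶)(3.286×10⁴)/((1.6×10⁻¹⁹)(0.285)) ≈ 0.0540 m.

r ≈ 0.0540 m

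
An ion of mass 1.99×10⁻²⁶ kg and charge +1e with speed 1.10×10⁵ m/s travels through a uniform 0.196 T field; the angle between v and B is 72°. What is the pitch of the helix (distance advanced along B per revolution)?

v∥ = v cosθ = 1.10×10⁵·cos72° ≈ 3.399×10⁴ m/s.
T = 2πm/(|q|B) = 2π(1.99×10⁻²⁶)/((1.602×10⁻¹⁹)(0.196)) ≈ 3.982×10⁻⁶ s.
pitch = v∥ T = (3.399×10⁴)(3.982×10⁻⁶) ≈ 0.135 m.

p ≈ 0.135 m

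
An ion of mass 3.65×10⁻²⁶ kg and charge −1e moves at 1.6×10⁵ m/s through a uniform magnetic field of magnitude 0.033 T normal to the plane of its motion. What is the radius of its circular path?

r ≈ 1.1 m

The magnetic force provides the centripetal force: |q|vB = mv²/r.
r = mv/(|q|B) = (3.65×10⁻²⁶)(1.6×10⁵)/((1.602×10⁻¹⁹)(0.033)) ≈ 1.1 m.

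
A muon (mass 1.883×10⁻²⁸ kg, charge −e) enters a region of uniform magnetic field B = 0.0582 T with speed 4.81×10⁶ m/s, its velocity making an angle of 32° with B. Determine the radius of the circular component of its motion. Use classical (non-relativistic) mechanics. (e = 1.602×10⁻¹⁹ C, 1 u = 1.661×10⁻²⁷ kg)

v⊥ = v sinθ = 4.81×10⁶·sin32° ≈ 2.549×10⁶ m/s.
r = m v⊥/(|q|B) = (1.883×10⁻²⁸)(2.549×10⁶)/((1.602×10⁻¹⁹)(0.0582)) ≈ 0.0515 m.

r ≈ 0.0515 m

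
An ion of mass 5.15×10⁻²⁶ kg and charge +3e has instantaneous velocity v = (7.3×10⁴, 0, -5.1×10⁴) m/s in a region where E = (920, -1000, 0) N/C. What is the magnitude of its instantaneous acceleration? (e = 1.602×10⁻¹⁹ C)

Only an electric field acts, so F = qE = (4.806×10⁻¹⁹ C)·(920, -1000, 0) = (4.42×10⁻¹⁶, -4.81×10⁻¹⁶, 0) N.
|a| = |F|/m = 6.531×10⁻¹⁶/5.15×10⁻²⁶ ≈ 1.27×10¹⁰ m/s².

|a| ≈ 1.27×10¹⁰ m/s²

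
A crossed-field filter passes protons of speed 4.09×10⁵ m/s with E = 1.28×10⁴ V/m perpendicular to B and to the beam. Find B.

B = 0.0313 T

Balance of forces in the selector: qE = qvB ⇒ B = E/v.
B = 1.28×10⁴/4.09×10⁵ = 0.0313 T.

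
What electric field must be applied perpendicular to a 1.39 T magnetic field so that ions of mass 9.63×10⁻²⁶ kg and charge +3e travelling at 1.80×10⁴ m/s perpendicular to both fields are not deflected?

For straight-line motion qE = qvB, so E = vB.
E = 1.80×10⁴ × 1.39 = 2.50×10⁴ V/m.

E = 2.50×10⁴ V/m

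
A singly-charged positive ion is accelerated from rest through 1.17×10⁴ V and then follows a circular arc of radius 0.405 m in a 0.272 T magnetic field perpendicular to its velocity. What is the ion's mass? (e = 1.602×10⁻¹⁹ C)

Combine |q|V = ½mv² and r = mv/(|q|B): eliminate v to get m = qB²r²/(2V).
m = (1.602×10⁻¹⁹)(0.272)²(0.405)²/(2·1.17×10⁴) ≈ 8.31×10⁻²⁶ kg.

m ≈ 8.31×10⁻²⁶ kg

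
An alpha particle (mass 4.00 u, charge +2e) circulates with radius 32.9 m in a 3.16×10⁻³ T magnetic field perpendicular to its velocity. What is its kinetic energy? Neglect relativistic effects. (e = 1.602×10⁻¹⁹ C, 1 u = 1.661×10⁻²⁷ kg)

KE ≈ 5.21×10⁵ eV

v = |q|Br/m, then KE = ½mv² = (qBr)²/(2m).
v = (3.204×10⁻¹⁹)(3.16×10⁻³)(32.9)/6.644×10⁻²⁷ ≈ 5.014×10⁶ m/s.
KE = ½(6.644×10⁻²⁷)(5.014×10⁶)² ≈ 8.35×10⁻¹⁴ J = 5.21×10⁵ eV.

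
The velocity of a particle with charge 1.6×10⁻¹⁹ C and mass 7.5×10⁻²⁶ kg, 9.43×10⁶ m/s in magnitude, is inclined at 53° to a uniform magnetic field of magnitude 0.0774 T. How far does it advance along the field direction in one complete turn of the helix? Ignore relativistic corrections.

v∥ = v cosθ = 9.43×10⁶·cos53° ≈ 5.675×10⁶ m/s.
T = 2πm/(|q|B) = 2π(7.5×10⁻²⁶)/((1.6×10⁻¹⁹)(0.0774)) ≈ 3.805×10⁻⁵ s.
pitch = v∥ T = (5.675×10⁶)(3.805×10⁻⁵) ≈ 216 m.

p ≈ 216 m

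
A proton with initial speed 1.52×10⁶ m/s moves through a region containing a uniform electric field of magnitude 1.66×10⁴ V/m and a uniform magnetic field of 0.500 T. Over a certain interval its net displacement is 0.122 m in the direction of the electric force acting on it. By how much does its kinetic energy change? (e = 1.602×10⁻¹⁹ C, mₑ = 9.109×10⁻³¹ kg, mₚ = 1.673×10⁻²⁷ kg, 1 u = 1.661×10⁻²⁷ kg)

ΔKE ≈ 3.24×10⁻¹⁶ J

The magnetic force is always ⟂ v and does no work; only the electric force changes KE.
ΔKE = F_E · d = |q|E d = (1.602×10⁻¹⁹)(1.66×10⁴)(0.122) ≈ 3.24×10⁻¹⁶ J.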